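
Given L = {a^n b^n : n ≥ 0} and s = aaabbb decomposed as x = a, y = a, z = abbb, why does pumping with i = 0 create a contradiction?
xy⁰z = aabbb ∉ L

Pumping with i = 0 replaces y = a by y⁰ = ε:
- Original: s = xyz = aaabbb; aaabbb = a^3 b^3 has equal counts (3 = 3), so it is in L
- Pumped: xy⁰z = a · ε · abbb = aabbb
- aabbb has 2 a's and 3 b's; 2 ≠ 3, so it is not in L

The pumping lemma would require xy⁰z ∈ L, so this decomposition yields a contradiction.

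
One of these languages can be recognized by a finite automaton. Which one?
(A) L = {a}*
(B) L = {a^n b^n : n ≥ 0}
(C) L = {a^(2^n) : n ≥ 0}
(A) {a}*

(A) L = {a}* is regular.

This can be recognized by a finite automaton (DFA/NFA).
Regular expressions like {a}* define regular languages.

The other choices are not regular:
- {a^n b^n : n ≥ 0}: After pumping, the number of a's and b's become unequal
- {a^(2^n) : n ≥ 0}: After pumping, length is no longer a power of 2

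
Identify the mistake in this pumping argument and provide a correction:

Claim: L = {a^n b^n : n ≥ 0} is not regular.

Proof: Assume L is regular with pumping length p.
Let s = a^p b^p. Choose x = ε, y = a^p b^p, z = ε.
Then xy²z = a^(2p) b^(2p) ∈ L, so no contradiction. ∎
Error: The decomposition violates |xy| ≤ p. With y = a^p b^p, |xy| = |y| = 2p > p. (The proof also miscomputes xy²z, which would be a^p b^p a^p b^p rather than a^(2p) b^(2p), and it wrongly treats one harmless decomposition as settling the matter — the prover does not get to choose the decomposition.)

Correction: The pumping lemma requires |xy| ≤ p, and the argument must handle every decomposition satisfying |xy| ≤ p, |y| ≥ 1. Since s starts with p a's, any such y consists only of a's, say y = a^k with k ≥ 1. Then xy²z = a^(p+k) b^p has unequal numbers of a's and b's, so xy²z ∉ L — the required contradiction.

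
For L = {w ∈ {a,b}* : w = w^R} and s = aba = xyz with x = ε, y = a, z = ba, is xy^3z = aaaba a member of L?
No

xy³z = ε · aaa · ba = aaaba.
aaaba reversed is abaaa ≠ aaaba, so it is not a palindrome and is not in L.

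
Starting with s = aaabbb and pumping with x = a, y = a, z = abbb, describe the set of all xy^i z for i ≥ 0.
{xy^i z : i ≥ 0} = {a^(2+i) b^3 : i ≥ 0} = {aabbb, aaabbb, aaaabbb, ...}

With x = a, y = a, z = abbb: Starting with aaabbb and pumping the second 'a', we get strings with 2+i a's followed by 3 b's for i = 0, 1, 2, ...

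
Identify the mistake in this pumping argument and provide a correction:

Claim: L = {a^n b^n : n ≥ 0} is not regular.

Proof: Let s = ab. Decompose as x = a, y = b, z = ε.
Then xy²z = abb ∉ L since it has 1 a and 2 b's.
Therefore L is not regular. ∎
Error: The string s = ab might be shorter than the pumping length p.

Correction: Choose s = a^p b^p to ensure |s| ≥ p. Also, the decomposition is wrong: with |xy| ≤ p, y cannot include b's when s starts with p a's.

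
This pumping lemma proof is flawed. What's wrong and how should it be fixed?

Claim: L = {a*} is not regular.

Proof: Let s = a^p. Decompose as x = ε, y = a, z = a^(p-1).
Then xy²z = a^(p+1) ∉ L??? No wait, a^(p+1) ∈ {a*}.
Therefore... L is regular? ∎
Error: The proof attempts to show a*  is not regular, but a* IS regular!

Correction: a* is a regular language (recognized by a simple DFA with one accepting state and self-loop on 'a'). The pumping lemma can only prove non-regularity, not regularity. For regular languages, pumping always works.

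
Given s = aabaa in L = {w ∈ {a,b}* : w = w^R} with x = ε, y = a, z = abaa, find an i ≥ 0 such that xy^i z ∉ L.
i = 2

xy²z = ε · aa · abaa = aaabaa; aaabaa reversed is aabaaa ≠ aaabaa, so it is not a palindrome and is not in L.
(Other choices also work, e.g. i = 0, 3; only i = 1 is guaranteed to stay in L since xy¹z = s.)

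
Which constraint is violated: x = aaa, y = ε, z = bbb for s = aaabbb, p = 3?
Violated: |y| > 0

The decomposition x = aaa, y = ε, z = bbb for s = aaabbb with p = 3
violates the constraint: |y| > 0

|y| = 0, but the pumping lemma requires |y| > 0 (y must be non-empty).

Pumping lemma constraints:
1. xyz = s (decomposition is valid)
2. |xy| ≤ p
3. |y| > 0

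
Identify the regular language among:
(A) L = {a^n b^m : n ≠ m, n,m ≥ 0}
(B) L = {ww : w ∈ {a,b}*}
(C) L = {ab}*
(C) {ab}*

(C) L = {ab}* is regular.

This can be recognized by a finite automaton (DFA/NFA).
Regular expressions like {ab}* define regular languages.

The other choices are not regular:
- {a^n b^m : n ≠ m, n,m ≥ 0}: After pumping a's, we can make n = m
- {ww : w ∈ {a,b}*}: After pumping, the two halves no longer match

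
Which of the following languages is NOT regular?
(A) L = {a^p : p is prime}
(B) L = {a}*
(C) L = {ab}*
(A) {a^p : p is prime}

(A) L = {a^p : p is prime} is NOT regular.

The pumping lemma can be used to prove this:
After pumping, the length becomes composite

The other languages are regular because they can be recognized by finite automata.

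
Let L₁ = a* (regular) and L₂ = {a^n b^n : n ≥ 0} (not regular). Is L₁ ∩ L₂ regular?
Yes — L₁ ∩ L₂ is regular.

A string of a* contains no b's, and the only string of {a^n b^n} with no b's is ε (n = 0). So L₁ ∩ L₂ = {ε}, a finite language, which is regular.

Note that the bare facts "L₁ regular, L₂ non-regular" do not settle the question by themselves: the closure of regular languages under ∪, ∩, complement and difference applies only when BOTH operands are regular. With a non-regular operand the result can come out regular or non-regular depending on the specific languages, so one has to work out L₁ ∩ L₂ for this particular pair, as above.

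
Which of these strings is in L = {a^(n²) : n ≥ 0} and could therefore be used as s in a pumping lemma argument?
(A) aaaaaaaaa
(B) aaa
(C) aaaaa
(A) aaaaaaaaa

The pumping lemma is applied to a string s that lies in L, so first check membership of each option:
- (A) aaaaaaaaa has length 9 = 3², a perfect square, so it is in L ✓
- (B) aaa has length 3, strictly between 1² = 1 and 2² = 4, so it is not in L ✗
- (C) aaaaa has length 5, strictly between 2² = 4 and 3² = 9, so it is not in L ✗

Only (A) aaaaaaaaa is in L, so it is the only candidate that could play the role of s.
(In a complete proof one picks s in terms of the pumping length p so that |s| ≥ p is guaranteed; a fixed string like aaaaaaaaa illustrates the shape of such an s.)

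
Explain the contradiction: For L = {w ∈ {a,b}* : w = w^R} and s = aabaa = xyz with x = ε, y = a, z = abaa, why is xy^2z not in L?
xy²z = aaabaa ∉ L

Pumping with i = 2 replaces y = a by y² = aa:
- Original: s = xyz = aabaa; aabaa reversed is aabaa, the same string, so it is a palindrome and is in L
- Pumped: xy²z = ε · aa · abaa = aaabaa
- aaabaa reversed is aabaaa ≠ aaabaa, so it is not a palindrome and is not in L

The pumping lemma would require xy²z ∈ L, so this decomposition yields a contradiction.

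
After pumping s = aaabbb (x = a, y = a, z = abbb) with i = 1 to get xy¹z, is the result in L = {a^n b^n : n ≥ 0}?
Yes

xy¹z = a · a · abbb = aaabbb.
aaabbb = a^3 b^3 has equal counts (3 = 3), so it is in L.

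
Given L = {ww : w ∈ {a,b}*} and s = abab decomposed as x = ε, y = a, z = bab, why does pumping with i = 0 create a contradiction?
xy⁰z = bab ∉ L

Pumping with i = 0 replaces y = a by y⁰ = ε:
- Original: s = xyz = abab; abab splits into halves ab · ab, which are equal, so it is in L (w = ab)
- Pumped: xy⁰z = ε · ε · bab = bab
- bab has odd length 3, so it cannot be written as ww and is not in L

The pumping lemma would require xy⁰z ∈ L, so this decomposition yields a contradiction.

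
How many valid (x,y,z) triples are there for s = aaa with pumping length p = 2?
3

For s = 'aaa' with pumping length p = 2:

Constraints: |xy| ≤ 2, |y| > 0

Valid decompositions (|xy| ≤ p, |y| ≥ 1):
  • x='', y='a', z='aa'
  • x='a', y='a', z='a'
  • x='', y='aa', z='a'

Total count: 3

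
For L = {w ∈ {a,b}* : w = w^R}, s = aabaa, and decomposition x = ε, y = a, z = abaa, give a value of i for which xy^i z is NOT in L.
i = 0

xy⁰z = ε · ε · abaa = abaa; abaa reversed is aaba ≠ abaa, so it is not a palindrome and is not in L.
(Other choices also work, e.g. i = 2, 3; only i = 1 is guaranteed to stay in L since xy¹z = s.)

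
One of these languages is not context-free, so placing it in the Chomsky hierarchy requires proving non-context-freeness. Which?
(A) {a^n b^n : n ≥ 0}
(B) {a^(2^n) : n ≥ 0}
(B) {a^(2^n) : n ≥ 0}

(B) {a^(2^n) : n ≥ 0} requires the CFL pumping lemma.

- {a^n b^n : n ≥ 0} is context-free (but not regular)
  • Can be shown non-regular with the regular pumping lemma
  • After pumping, the number of a's and b's become unequal

- {a^(2^n) : n ≥ 0} is NOT context-free
  • Requires the CFL pumping lemma to prove
  • Gaps between powers of 2 grow exponentially

The CFL pumping lemma is "stronger" in that it can prove non-membership
in the larger class of context-free languages.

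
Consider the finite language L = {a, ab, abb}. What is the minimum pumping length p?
p = 4

For a finite language L, the pumping lemma holds vacuously if p > max|s| for s ∈ L.

The longest string in L = {a, ab, abb} has length 3.
If p = 4, then no string s ∈ L has |s| ≥ p, so the condition is vacuously true.

The minimum pumping length is p = 4.

Why no smaller p works: for any p ≤ 3, the longest string s ∈ L has |s| = 3 ≥ p, so it would
have to be pumpable; but pumping up (i = 2, 3, ...) produces ever longer strings, which cannot all lie in the
finite language L. So the pumping property fails for every p ≤ 3.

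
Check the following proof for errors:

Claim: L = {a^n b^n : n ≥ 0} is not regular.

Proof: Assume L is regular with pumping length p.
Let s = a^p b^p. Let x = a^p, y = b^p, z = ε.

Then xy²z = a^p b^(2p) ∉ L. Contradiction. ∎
The proof is INCORRECT.

Error: The decomposition violates |xy| ≤ p.
With x = a^p and y = b^p, we have |xy| = 2p > p.
The pumping lemma requires |xy| ≤ p, so y must be within the first p characters.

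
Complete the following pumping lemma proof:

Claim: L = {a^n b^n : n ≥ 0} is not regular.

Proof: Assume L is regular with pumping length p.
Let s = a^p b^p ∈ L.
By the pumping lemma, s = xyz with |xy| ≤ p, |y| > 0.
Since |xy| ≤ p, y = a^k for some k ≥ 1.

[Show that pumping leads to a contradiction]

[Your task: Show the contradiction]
Consider xy²z = a^(p+k) b^p.

Since k ≥ 1, we have p + k > p.
So xy²z has more a's than b's: (p+k) a's vs p b's.
This means xy²z ∉ L because a^n b^n requires equal counts.

This contradicts the pumping lemma which states xy²z ∈ L.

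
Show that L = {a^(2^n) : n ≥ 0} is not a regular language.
Assume for contradiction that L is regular, and let p ≥ 1 be the pumping length given by the pumping lemma.
Choose s = a^(2^p). Then s ∈ L and |s| = 2^p ≥ p.
By the pumping lemma, s = xyz for some x, y, z with |xy| ≤ p, |y| ≥ 1, and xy^i z ∈ L for every i ≥ 0.
Here y = a^k for some k with 1 ≤ k ≤ |xy| ≤ p, and p < 2^p.

Take i = 2: |xy²z| = 2^p + k.
Now 2^p < 2^p + k ≤ 2^p + p < 2^p + 2^p = 2^(p+1).
So |xy²z| lies strictly between the consecutive powers of two 2^p and 2^(p+1), hence is not a power of 2, and xy²z ∉ L.

This contradicts the pumping lemma, which requires xy^i z ∈ L for all i ≥ 0.
Hence L = {a^(2^n) : n ≥ 0} is not regular. ∎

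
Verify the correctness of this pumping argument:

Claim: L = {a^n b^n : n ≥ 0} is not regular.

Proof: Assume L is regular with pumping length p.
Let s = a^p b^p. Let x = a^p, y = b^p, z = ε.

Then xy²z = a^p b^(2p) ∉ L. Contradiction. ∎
The proof is INCORRECT.

Error: The decomposition violates |xy| ≤ p.
With x = a^p and y = b^p, we have |xy| = 2p > p.
The pumping lemma requires |xy| ≤ p, so y must be within the first p characters.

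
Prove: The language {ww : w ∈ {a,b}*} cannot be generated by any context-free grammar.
Assume for contradiction that L is context-free, and let p ≥ 1 be the pumping length given by the pumping lemma for CFLs.
Choose s = a^p b^p a^p b^p. Then s ∈ L (take w = a^p b^p) and |s| = 4p ≥ p.
By the CFL pumping lemma, s = uvxyz for some u, v, x, y, z with |vxy| ≤ p, |vy| ≥ 1, and uv^i xy^i z ∈ L for every i ≥ 0.

Write s as four blocks A₁ B₁ A₂ B₂ with A₁ = A₂ = a^p and B₁ = B₂ = b^p. Since |vxy| ≤ p, the window vxy lies inside at most two adjacent blocks. Take i = 0 and let t = uxz, so |t| = 4p − |vy| with 1 ≤ |vy| ≤ p. If |t| is odd, t ∉ L immediately, so assume |vy| is even (hence |vy| ≥ 2) and |t|/2 = 2p − |vy|/2, which satisfies p ≤ |t|/2 ≤ 2p − 1.

Case 1 (vxy inside A₁B₁): t = a^(p−j) b^(p−l) a^p b^p with j + l = |vy|. The second half of t has length < 2p, so it is a suffix of the trailing a^p b^p and ends in b; the first half is a^(p−j) b^(p−l) a^((j+l)/2), which ends in a because (j+l)/2 ≥ 1. The halves differ, so t ∉ L.

Case 2 (vxy inside B₁A₂, straddling the middle): t = a^p b^(p−j) a^(p−l) b^p with j + l = |vy|. If t = ww, then w is a prefix of t of length ≥ p, so w begins with a^p; and w is a suffix of t of length ≥ p, so w ends with b^p. That forces |w| ≥ 2p, contradicting |w| = |t|/2 ≤ 2p − 1. So t ∉ L.

Case 3 (vxy inside A₂B₂): t = a^p b^p a^(p−j) b^(p−l) with j + l = |vy|. The first half of t is a prefix of a^p b^p, so it begins with a; the second half is b^((j+l)/2) a^(p−j) b^(p−l), which begins with b. The halves differ, so t ∉ L.

In every case uv⁰xy⁰z = uxz ∉ L.

This contradicts the CFL pumping lemma, which requires uv^i xy^i z ∈ L for all i ≥ 0.
Hence L = {ww : w ∈ {a,b}*} is not context-free. ∎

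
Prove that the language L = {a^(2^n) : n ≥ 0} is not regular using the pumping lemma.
Assume for contradiction that L is regular, and let p ≥ 1 be the pumping length given by the pumping lemma.
Choose s = a^(2^p). Then s ∈ L and |s| = 2^p ≥ p.
By the pumping lemma, s = xyz for some x, y, z with |xy| ≤ p, |y| ≥ 1, and xy^i z ∈ L for every i ≥ 0.
Here y = a^k for some k with 1 ≤ k ≤ |xy| ≤ p, and p < 2^p.

Take i = 2: |xy²z| = 2^p + k.
Now 2^p < 2^p + k ≤ 2^p + p < 2^p + 2^p = 2^(p+1).
So |xy²z| lies strictly between the consecutive powers of two 2^p and 2^(p+1), hence is not a power of 2, and xy²z ∉ L.

This contradicts the pumping lemma, which requires xy^i z ∈ L for all i ≥ 0.
Hence L = {a^(2^n) : n ≥ 0} is not regular. ∎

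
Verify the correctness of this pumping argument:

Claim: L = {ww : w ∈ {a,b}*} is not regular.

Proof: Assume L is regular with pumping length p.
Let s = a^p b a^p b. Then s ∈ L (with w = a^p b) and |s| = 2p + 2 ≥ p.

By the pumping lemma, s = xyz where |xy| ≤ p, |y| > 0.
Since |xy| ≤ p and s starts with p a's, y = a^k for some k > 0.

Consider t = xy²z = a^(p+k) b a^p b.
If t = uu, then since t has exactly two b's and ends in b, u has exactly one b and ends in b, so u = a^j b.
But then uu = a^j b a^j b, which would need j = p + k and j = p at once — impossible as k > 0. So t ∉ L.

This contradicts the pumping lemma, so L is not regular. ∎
The proof is correct.

This proof is valid because:
1. s = a^p b a^p b is in L and is chosen in terms of p, so |s| ≥ p holds for every p
2. The decomposition analysis is correct: |xy| ≤ p forces y to lie inside the leading a's
3. The contradiction is valid: the argument shows a^(p+k) b a^p b cannot be split into two equal halves
4. The conclusion follows logically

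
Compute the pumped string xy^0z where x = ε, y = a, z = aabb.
aabb

Given x = '', y = 'a', z = 'aabb' and i = 0:

xy^0z = x + y·y·...·y (0 times) + z
       = '' + 'a'^0 + 'aabb'
       = '' + '' + 'aabb'
       = 'aabb'

The pumped string is 'aabb' with length 4.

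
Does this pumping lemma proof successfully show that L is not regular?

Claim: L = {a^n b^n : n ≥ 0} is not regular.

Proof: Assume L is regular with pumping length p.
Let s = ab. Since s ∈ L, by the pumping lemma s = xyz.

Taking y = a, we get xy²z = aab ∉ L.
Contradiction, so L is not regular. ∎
The proof is INCORRECT.

Error: The string s = ab may be shorter than p.
The pumping lemma only applies to strings with |s| ≥ p, and p is not under our control.
We must choose s in terms of p, e.g. s = a^p b^p, to ensure |s| ≥ p.
(The proof also fixes one particular y; a valid argument must handle every decomposition with |xy| ≤ p and |y| ≥ 1 — for s = a^p b^p this forces y = a^k, and then xy²z = a^(p+k) b^p ∉ L.)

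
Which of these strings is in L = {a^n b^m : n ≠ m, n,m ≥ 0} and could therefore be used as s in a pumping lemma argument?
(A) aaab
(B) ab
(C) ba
(A) aaab

The pumping lemma is applied to a string s that lies in L, so first check membership of each option:
- (A) aaab = a^3 b^1 with 3 ≠ 1, so it is in L ✓
- (B) ab = a^1 b^1 has n = m = 1, so it is not in L ✗
- (C) ba has an a after a b, so it is not of the form a^n b^m and is not in L ✗

Only (A) aaab is in L, so it is the only candidate that could play the role of s.
(In a complete proof one picks s in terms of the pumping length p so that |s| ≥ p is guaranteed; a fixed string like aaab illustrates the shape of such an s.)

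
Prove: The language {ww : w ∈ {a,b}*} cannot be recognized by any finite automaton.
Assume for contradiction that L is regular, and let p ≥ 1 be the pumping length given by the pumping lemma.
Choose s = a^p b a^p b. Then s ∈ L (take w = a^p b) and |s| = 2p + 2 ≥ p.
By the pumping lemma, s = xyz for some x, y, z with |xy| ≤ p, |y| ≥ 1, and xy^i z ∈ L for every i ≥ 0.
Since |xy| ≤ p and the first p symbols of s are all a's, y = a^k for some k with 1 ≤ k ≤ p.

Take i = 2: t = xy²z = a^(p + k) b a^p b.
Suppose t = uu for some string u. The string t contains exactly two b's and ends in b, so u contains exactly one b and ends in b; hence u = a^j b for some j, and uu = a^j b a^j b. Comparing with t = a^(p + k) b a^p b forces j = p + k (first block) and j = p (second block), which is impossible since k ≥ 1. So t ∉ L.

This contradicts the pumping lemma, which requires xy^i z ∈ L for all i ≥ 0.
Hence L = {ww : w ∈ {a,b}*} is not regular. ∎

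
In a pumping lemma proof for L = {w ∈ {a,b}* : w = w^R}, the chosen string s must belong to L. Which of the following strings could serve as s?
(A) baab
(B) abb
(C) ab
(A) baab

The pumping lemma is applied to a string s that lies in L, so first check membership of each option:
- (A) baab reversed is baab, the same string, so it is a palindrome and is in L ✓
- (B) abb reversed is bba ≠ abb, so it is not a palindrome and is not in L ✗
- (C) ab reversed is ba ≠ ab, so it is not a palindrome and is not in L ✗

Only (A) baab is in L, so it is the only candidate that could play the role of s.
(In a complete proof one picks s in terms of the pumping length p so that |s| ≥ p is guaranteed; a fixed string like baab illustrates the shape of such an s.)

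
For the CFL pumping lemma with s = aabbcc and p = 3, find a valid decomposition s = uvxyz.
u='aa', v='b', x='b', y='c', z='c'

For s = aabbcc with pumping length p = 3:

One valid decomposition:
- u = 'aa'
- v = 'b'
- x = 'b'
- y = 'c'
- z = 'c'

Verification:
- uvxyz = 'aa' + 'b' + 'b' + 'c' + 'c' = aabbcc ✓
- |vxy| = |'bbc'| = 3 ≤ 3 ✓
- |vy| = |'bc'| = 2 > 0 ✓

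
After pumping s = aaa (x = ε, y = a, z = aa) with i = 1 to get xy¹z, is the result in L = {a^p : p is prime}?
Yes

xy¹z = ε · a · aa = aaa.
aaa has length 3, which is prime, so it is in L.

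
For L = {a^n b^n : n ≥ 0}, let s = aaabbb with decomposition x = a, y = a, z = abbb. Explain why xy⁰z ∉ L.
xy⁰z = aabbb ∉ L

Pumping with i = 0 replaces y = a by y⁰ = ε:
- Original: s = xyz = aaabbb; aaabbb = a^3 b^3 has equal counts (3 = 3), so it is in L
- Pumped: xy⁰z = a · ε · abbb = aabbb
- aabbb has 2 a's and 3 b's; 2 ≠ 3, so it is not in L

The pumping lemma would require xy⁰z ∈ L, so this decomposition yields a contradiction.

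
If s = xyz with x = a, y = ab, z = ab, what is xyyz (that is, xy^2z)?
aababab

Given x = 'a', y = 'ab', z = 'ab' and i = 2:

xy^2z = x + y·y·...·y (2 times) + z
       = 'a' + 'ab'^2 + 'ab'
       = 'a' + 'abab' + 'ab'
       = 'aababab'

The pumped string is 'aababab' with length 7.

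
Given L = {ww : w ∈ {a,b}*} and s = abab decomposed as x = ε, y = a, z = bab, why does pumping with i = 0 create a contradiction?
xy⁰z = bab ∉ L

Pumping with i = 0 replaces y = a by y⁰ = ε:
- Original: s = xyz = abab; abab splits into halves ab · ab, which are equal, so it is in L (w = ab)
- Pumped: xy⁰z = ε · ε · bab = bab
- bab has odd length 3, so it cannot be written as ww and is not in L

The pumping lemma would require xy⁰z ∈ L, so this decomposition yields a contradiction.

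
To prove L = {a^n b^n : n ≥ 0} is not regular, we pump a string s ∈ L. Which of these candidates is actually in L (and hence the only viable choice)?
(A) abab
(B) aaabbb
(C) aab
(B) aaabbb

The pumping lemma is applied to a string s that lies in L, so first check membership of each option:
- (A) abab has an a after a b, so it is not of the form a^n b^n and is not in L ✗
- (B) aaabbb = a^3 b^3 has equal counts (3 = 3), so it is in L ✓
- (C) aab has 2 a's and 1 b's; 2 ≠ 1, so it is not in L ✗

Only (B) aaabbb is in L, so it is the only candidate that could play the role of s.
(In a complete proof one picks s in terms of the pumping length p so that |s| ≥ p is guaranteed; a fixed string like aaabbb illustrates the shape of such an s.)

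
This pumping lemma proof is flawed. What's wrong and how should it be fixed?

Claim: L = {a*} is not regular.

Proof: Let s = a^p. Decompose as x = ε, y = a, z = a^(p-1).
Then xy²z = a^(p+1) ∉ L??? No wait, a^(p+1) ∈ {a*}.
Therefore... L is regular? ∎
Error: The proof attempts to show a*  is not regular, but a* IS regular!

Correction: a* is a regular language (recognized by a simple DFA with one accepting state and self-loop on 'a'). The pumping lemma can only prove non-regularity, not regularity. For regular languages, pumping always works.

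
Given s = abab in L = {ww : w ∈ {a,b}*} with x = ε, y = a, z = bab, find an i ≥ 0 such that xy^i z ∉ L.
i = 3

xy³z = ε · aaa · bab = aaabab; aaabab has length 6; its halves are aaa and bab, which differ, so it is not in L.
(Other choices also work, e.g. i = 0, 2; only i = 1 is guaranteed to stay in L since xy¹z = s.)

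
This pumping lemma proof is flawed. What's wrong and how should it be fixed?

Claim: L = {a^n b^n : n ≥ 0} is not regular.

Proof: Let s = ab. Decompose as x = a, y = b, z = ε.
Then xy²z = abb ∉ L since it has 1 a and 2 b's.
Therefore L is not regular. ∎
Error: The string s = ab might be shorter than the pumping length p.

Correction: Choose s = a^p b^p to ensure |s| ≥ p. Also, the decomposition is wrong: with |xy| ≤ p, y cannot include b's when s starts with p a's.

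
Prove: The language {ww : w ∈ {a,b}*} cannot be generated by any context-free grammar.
Assume for contradiction that L is context-free, and let p ≥ 1 be the pumping length given by the pumping lemma for CFLs.
Choose s = a^p b^p a^p b^p. Then s ∈ L (take w = a^p b^p) and |s| = 4p ≥ p.
By the CFL pumping lemma, s = uvxyz for some u, v, x, y, z with |vxy| ≤ p, |vy| ≥ 1, and uv^i xy^i z ∈ L for every i ≥ 0.

Write s as four blocks A₁ B₁ A₂ B₂ with A₁ = A₂ = a^p and B₁ = B₂ = b^p. Since |vxy| ≤ p, the window vxy lies inside at most two adjacent blocks. Take i = 0 and let t = uxz, so |t| = 4p − |vy| with 1 ≤ |vy| ≤ p. If |t| is odd, t ∉ L immediately, so assume |vy| is even (hence |vy| ≥ 2) and |t|/2 = 2p − |vy|/2, which satisfies p ≤ |t|/2 ≤ 2p − 1.

Case 1 (vxy inside A₁B₁): t = a^(p−j) b^(p−l) a^p b^p with j + l = |vy|. The second half of t has length < 2p, so it is a suffix of the trailing a^p b^p and ends in b; the first half is a^(p−j) b^(p−l) a^((j+l)/2), which ends in a because (j+l)/2 ≥ 1. The halves differ, so t ∉ L.

Case 2 (vxy inside B₁A₂, straddling the middle): t = a^p b^(p−j) a^(p−l) b^p with j + l = |vy|. If t = ww, then w is a prefix of t of length ≥ p, so w begins with a^p; and w is a suffix of t of length ≥ p, so w ends with b^p. That forces |w| ≥ 2p, contradicting |w| = |t|/2 ≤ 2p − 1. So t ∉ L.

Case 3 (vxy inside A₂B₂): t = a^p b^p a^(p−j) b^(p−l) with j + l = |vy|. The first half of t is a prefix of a^p b^p, so it begins with a; the second half is b^((j+l)/2) a^(p−j) b^(p−l), which begins with b. The halves differ, so t ∉ L.

In every case uv⁰xy⁰z = uxz ∉ L.

This contradicts the CFL pumping lemma, which requires uv^i xy^i z ∈ L for all i ≥ 0.
Hence L = {ww : w ∈ {a,b}*} is not context-free. ∎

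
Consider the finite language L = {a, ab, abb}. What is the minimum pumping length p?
p = 4

For a finite language L, the pumping lemma holds vacuously if p > max|s| for s ∈ L.

The longest string in L = {a, ab, abb} has length 3.
If p = 4, then no string s ∈ L has |s| ≥ p, so the condition is vacuously true.

The minimum pumping length is p = 4.

Why no smaller p works: for any p ≤ 3, the longest string s ∈ L has |s| = 3 ≥ p, so it would
have to be pumpable; but pumping up (i = 2, 3, ...) produces ever longer strings, which cannot all lie in the
finite language L. So the pumping property fails for every p ≤ 3.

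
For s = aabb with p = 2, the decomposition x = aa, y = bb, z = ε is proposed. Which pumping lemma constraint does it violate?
Violated: |xy| ≤ p

The decomposition x = aa, y = bb, z = ε for s = aabb with p = 2
violates the constraint: |xy| ≤ p

|xy| = |aabb| = 4 > 2 = p. The decomposition puts too many characters in xy.

Pumping lemma constraints:
1. xyz = s (decomposition is valid)
2. |xy| ≤ p
3. |y| > 0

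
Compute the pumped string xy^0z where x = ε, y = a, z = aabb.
aabb

Given x = '', y = 'a', z = 'aabb' and i = 0:

xy^0z = x + y·y·...·y (0 times) + z
       = '' + 'a'^0 + 'aabb'
       = '' + '' + 'aabb'
       = 'aabb'

The pumped string is 'aabb' with length 4.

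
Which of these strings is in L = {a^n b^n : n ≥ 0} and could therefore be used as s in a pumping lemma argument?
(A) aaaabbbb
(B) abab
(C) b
(A) aaaabbbb

The pumping lemma is applied to a string s that lies in L, so first check membership of each option:
- (A) aaaabbbb = a^4 b^4 has equal counts (4 = 4), so it is in L ✓
- (B) abab has an a after a b, so it is not of the form a^n b^n and is not in L ✗
- (C) b has 0 a's and 1 b's; 0 ≠ 1, so it is not in L ✗

Only (A) aaaabbbb is in L, so it is the only candidate that could play the role of s.
(In a complete proof one picks s in terms of the pumping length p so that |s| ≥ p is guaranteed; a fixed string like aaaabbbb illustrates the shape of such an s.)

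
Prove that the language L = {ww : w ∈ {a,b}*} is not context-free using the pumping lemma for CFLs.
Assume for contradiction that L is context-free, and let p ≥ 1 be the pumping length given by the pumping lemma for CFLs.
Choose s = a^p b^p a^p b^p. Then s ∈ L (take w = a^p b^p) and |s| = 4p ≥ p.
By the CFL pumping lemma, s = uvxyz for some u, v, x, y, z with |vxy| ≤ p, |vy| ≥ 1, and uv^i xy^i z ∈ L for every i ≥ 0.

Write s as four blocks A₁ B₁ A₂ B₂ with A₁ = A₂ = a^p and B₁ = B₂ = b^p. Since |vxy| ≤ p, the window vxy lies inside at most two adjacent blocks. Take i = 0 and let t = uxz, so |t| = 4p − |vy| with 1 ≤ |vy| ≤ p. If |t| is odd, t ∉ L immediately, so assume |vy| is even (hence |vy| ≥ 2) and |t|/2 = 2p − |vy|/2, which satisfies p ≤ |t|/2 ≤ 2p − 1.

Case 1 (vxy inside A₁B₁): t = a^(p−j) b^(p−l) a^p b^p with j + l = |vy|. The second half of t has length < 2p, so it is a suffix of the trailing a^p b^p and ends in b; the first half is a^(p−j) b^(p−l) a^((j+l)/2), which ends in a because (j+l)/2 ≥ 1. The halves differ, so t ∉ L.

Case 2 (vxy inside B₁A₂, straddling the middle): t = a^p b^(p−j) a^(p−l) b^p with j + l = |vy|. If t = ww, then w is a prefix of t of length ≥ p, so w begins with a^p; and w is a suffix of t of length ≥ p, so w ends with b^p. That forces |w| ≥ 2p, contradicting |w| = |t|/2 ≤ 2p − 1. So t ∉ L.

Case 3 (vxy inside A₂B₂): t = a^p b^p a^(p−j) b^(p−l) with j + l = |vy|. The first half of t is a prefix of a^p b^p, so it begins with a; the second half is b^((j+l)/2) a^(p−j) b^(p−l), which begins with b. The halves differ, so t ∉ L.

In every case uv⁰xy⁰z = uxz ∉ L.

This contradicts the CFL pumping lemma, which requires uv^i xy^i z ∈ L for all i ≥ 0.
Hence L = {ww : w ∈ {a,b}*} is not context-free. ∎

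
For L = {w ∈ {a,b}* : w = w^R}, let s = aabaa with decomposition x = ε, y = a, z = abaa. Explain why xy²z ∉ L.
xy²z = aaabaa ∉ L

Pumping with i = 2 replaces y = a by y² = aa:
- Original: s = xyz = aabaa; aabaa reversed is aabaa, the same string, so it is a palindrome and is in L
- Pumped: xy²z = ε · aa · abaa = aaabaa
- aaabaa reversed is aabaaa ≠ aaabaa, so it is not a palindrome and is not in L

The pumping lemma would require xy²z ∈ L, so this decomposition yields a contradiction.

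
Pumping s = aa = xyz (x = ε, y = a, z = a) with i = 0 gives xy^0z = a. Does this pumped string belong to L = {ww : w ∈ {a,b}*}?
No

xy⁰z = ε · ε · a = a.
a has odd length 1, so it cannot be written as ww and is not in L.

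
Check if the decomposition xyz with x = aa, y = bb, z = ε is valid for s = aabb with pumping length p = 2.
Violated: |xy| ≤ p

The decomposition x = aa, y = bb, z = ε for s = aabb with p = 2
violates the constraint: |xy| ≤ p

|xy| = |aabb| = 4 > 2 = p. The decomposition puts too many characters in xy.

Pumping lemma constraints:
1. xyz = s (decomposition is valid)
2. |xy| ≤ p
3. |y| > 0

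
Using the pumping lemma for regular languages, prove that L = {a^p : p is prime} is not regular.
Assume for contradiction that L is regular, and let p ≥ 1 be the pumping length given by the pumping lemma.
Choose a prime q with q ≥ p (one exists because there are infinitely many primes) and let s = a^q. Then s ∈ L and |s| = q ≥ p.
By the pumping lemma, s = xyz for some x, y, z with |xy| ≤ p, |y| ≥ 1, and xy^i z ∈ L for every i ≥ 0.
Here y = a^k for some k with 1 ≤ k ≤ p, and xy^i z = a^(q + (i − 1)k) for every i ≥ 0.

Take i = q + 1: |xy^(q+1) z| = q + qk = q(k + 1).
Both factors satisfy q ≥ 2 and k + 1 ≥ 2, so q(k + 1) is composite, and xy^(q+1) z ∉ L.

This contradicts the pumping lemma, which requires xy^i z ∈ L for all i ≥ 0.
Hence L = {a^p : p is prime} is not regular. ∎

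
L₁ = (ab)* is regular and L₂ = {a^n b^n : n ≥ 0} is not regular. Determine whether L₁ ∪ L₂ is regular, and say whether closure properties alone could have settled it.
No — L₁ ∪ L₂ is not regular.

Let U = (ab)* ∪ {a^n b^n}. If U were regular, then U ∩ aa*bb* would be regular (closure under intersection with a regular language). But (ab)* ∩ aa*bb* = {ab} and {a^n b^n} ∩ aa*bb* = {a^n b^n : n ≥ 1}, so U ∩ aa*bb* = {a^n b^n : n ≥ 1}, which is not regular. Hence U is not regular.

Note that the bare facts "L₁ regular, L₂ non-regular" do not settle the question by themselves: the closure of regular languages under ∪, ∩, complement and difference applies only when BOTH operands are regular. With a non-regular operand the result can come out regular or non-regular depending on the specific languages, so one has to work out L₁ ∪ L₂ for this particular pair, as above.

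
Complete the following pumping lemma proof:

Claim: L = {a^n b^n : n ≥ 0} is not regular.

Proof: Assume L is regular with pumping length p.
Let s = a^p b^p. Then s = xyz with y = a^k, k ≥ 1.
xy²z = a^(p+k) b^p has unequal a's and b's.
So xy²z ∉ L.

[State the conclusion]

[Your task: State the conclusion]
This contradicts the pumping lemma for regular languages,
which guarantees xy^i z ∈ L for all i ≥ 0.

Since our assumption that L is regular leads to a contradiction,
we conclude that L = {a^n b^n : n ≥ 0} is NOT regular. ∎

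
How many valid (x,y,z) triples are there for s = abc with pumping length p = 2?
3

For s = 'abc' with pumping length p = 2:

Constraints: |xy| ≤ 2, |y| > 0

Valid decompositions (|xy| ≤ p, |y| ≥ 1):
  • x='', y='a', z='bc'
  • x='a', y='b', z='c'
  • x='', y='ab', z='c'

Total count: 3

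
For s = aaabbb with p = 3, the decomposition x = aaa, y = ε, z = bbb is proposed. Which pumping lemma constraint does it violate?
Violated: |y| > 0

The decomposition x = aaa, y = ε, z = bbb for s = aaabbb with p = 3
violates the constraint: |y| > 0

|y| = 0, but the pumping lemma requires |y| > 0 (y must be non-empty).

Pumping lemma constraints:
1. xyz = s (decomposition is valid)
2. |xy| ≤ p
3. |y| > 0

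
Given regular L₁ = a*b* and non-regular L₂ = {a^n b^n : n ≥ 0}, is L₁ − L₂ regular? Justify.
No — L₁ − L₂ is not regular.

a*b* − {a^n b^n} = {a^n b^m : n ≠ m}. If this were regular, then its complement intersected with a*b*, namely {a^n b^n : n ≥ 0}, would be regular too (closure under complement and intersection) — contradiction. So L₁ − L₂ is not regular.

Note that the bare facts "L₁ regular, L₂ non-regular" do not settle the question by themselves: the closure of regular languages under ∪, ∩, complement and difference applies only when BOTH operands are regular. With a non-regular operand the result can come out regular or non-regular depending on the specific languages, so one has to work out L₁ − L₂ for this particular pair, as above.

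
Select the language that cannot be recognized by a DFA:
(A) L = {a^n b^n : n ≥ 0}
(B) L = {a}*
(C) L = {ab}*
(A) {a^n b^n : n ≥ 0}

(A) L = {a^n b^n : n ≥ 0} is NOT regular.

The pumping lemma can be used to prove this:
After pumping, the number of a's and b's become unequal

The other languages are regular because they can be recognized by finite automata.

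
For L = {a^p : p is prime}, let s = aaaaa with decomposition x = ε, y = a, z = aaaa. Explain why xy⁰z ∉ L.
xy⁰z = aaaa ∉ L

Pumping with i = 0 replaces y = a by y⁰ = ε:
- Original: s = xyz = aaaaa; aaaaa has length 5, which is prime, so it is in L
- Pumped: xy⁰z = ε · ε · aaaa = aaaa
- aaaa has length 4 = 2 × 2, which is not prime, so it is not in L

The pumping lemma would require xy⁰z ∈ L, so this decomposition yields a contradiction.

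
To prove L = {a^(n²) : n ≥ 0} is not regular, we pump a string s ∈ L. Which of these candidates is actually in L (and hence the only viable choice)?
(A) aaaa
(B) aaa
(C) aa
(A) aaaa

The pumping lemma is applied to a string s that lies in L, so first check membership of each option:
- (A) aaaa has length 4 = 2², a perfect square, so it is in L ✓
- (B) aaa has length 3, strictly between 1² = 1 and 2² = 4, so it is not in L ✗
- (C) aa has length 2, strictly between 1² = 1 and 2² = 4, so it is not in L ✗

Only (A) aaaa is in L, so it is the only candidate that could play the role of s.
(In a complete proof one picks s in terms of the pumping length p so that |s| ≥ p is guaranteed; a fixed string like aaaa illustrates the shape of such an s.)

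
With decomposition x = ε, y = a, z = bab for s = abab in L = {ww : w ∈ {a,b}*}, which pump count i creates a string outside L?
i = 3

xy³z = ε · aaa · bab = aaabab; aaabab has length 6; its halves are aaa and bab, which differ, so it is not in L.
(Other choices also work, e.g. i = 0, 2; only i = 1 is guaranteed to stay in L since xy¹z = s.)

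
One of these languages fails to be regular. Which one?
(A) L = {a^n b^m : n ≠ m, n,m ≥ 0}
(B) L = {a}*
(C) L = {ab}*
(A) {a^n b^m : n ≠ m, n,m ≥ 0}

(A) L = {a^n b^m : n ≠ m, n,m ≥ 0} is NOT regular.

The pumping lemma can be used to prove this:
After pumping a's, we can make n = m

The other languages are regular because they can be recognized by finite automata.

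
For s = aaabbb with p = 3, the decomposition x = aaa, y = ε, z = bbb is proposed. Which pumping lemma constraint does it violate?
Violated: |y| > 0

The decomposition x = aaa, y = ε, z = bbb for s = aaabbb with p = 3
violates the constraint: |y| > 0

|y| = 0, but the pumping lemma requires |y| > 0 (y must be non-empty).

Pumping lemma constraints:
1. xyz = s (decomposition is valid)
2. |xy| ≤ p
3. |y| > 0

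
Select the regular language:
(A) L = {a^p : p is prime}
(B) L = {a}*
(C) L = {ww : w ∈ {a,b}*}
(B) {a}*

(B) L = {a}* is regular.

This can be recognized by a finite automaton (DFA/NFA).
Regular expressions like {a}* define regular languages.

The other choices are not regular:
- {a^p : p is prime}: After pumping, the length becomes composite
- {ww : w ∈ {a,b}*}: After pumping, the two halves no longer match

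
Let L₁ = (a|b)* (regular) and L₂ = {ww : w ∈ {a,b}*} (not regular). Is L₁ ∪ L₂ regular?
Yes — L₁ ∪ L₂ is regular.

{ww} ⊆ (a|b)*, so L₁ ∪ L₂ = (a|b)*, which is regular.

Note that the bare facts "L₁ regular, L₂ non-regular" do not settle the question by themselves: the closure of regular languages under ∪, ∩, complement and difference applies only when BOTH operands are regular. With a non-regular operand the result can come out regular or non-regular depending on the specific languages, so one has to work out L₁ ∪ L₂ for this particular pair, as above.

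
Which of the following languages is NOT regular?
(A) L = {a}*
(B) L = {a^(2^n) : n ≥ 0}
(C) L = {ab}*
(B) {a^(2^n) : n ≥ 0}

(B) L = {a^(2^n) : n ≥ 0} is NOT regular.

The pumping lemma can be used to prove this:
After pumping, length is no longer a power of 2

The other languages are regular because they can be recognized by finite automata.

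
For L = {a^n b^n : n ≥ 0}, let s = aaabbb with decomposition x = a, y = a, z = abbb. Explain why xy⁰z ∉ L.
xy⁰z = aabbb ∉ L

Pumping with i = 0 replaces y = a by y⁰ = ε:
- Original: s = xyz = aaabbb; aaabbb = a^3 b^3 has equal counts (3 = 3), so it is in L
- Pumped: xy⁰z = a · ε · abbb = aabbb
- aabbb has 2 a's and 3 b's; 2 ≠ 3, so it is not in L

The pumping lemma would require xy⁰z ∈ L, so this decomposition yields a contradiction.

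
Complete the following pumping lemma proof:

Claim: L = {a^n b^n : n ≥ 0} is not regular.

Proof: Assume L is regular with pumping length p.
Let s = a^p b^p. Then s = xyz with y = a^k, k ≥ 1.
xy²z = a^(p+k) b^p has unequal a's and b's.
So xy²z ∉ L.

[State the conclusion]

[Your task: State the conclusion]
This contradicts the pumping lemma for regular languages,
which guarantees xy^i z ∈ L for all i ≥ 0.

Since our assumption that L is regular leads to a contradiction,
we conclude that L = {a^n b^n : n ≥ 0} is NOT regular. ∎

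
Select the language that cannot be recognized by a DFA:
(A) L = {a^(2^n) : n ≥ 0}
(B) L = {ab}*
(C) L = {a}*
(A) {a^(2^n) : n ≥ 0}

(A) L = {a^(2^n) : n ≥ 0} is NOT regular.

The pumping lemma can be used to prove this:
After pumping, length is no longer a power of 2

The other languages are regular because they can be recognized by finite automata.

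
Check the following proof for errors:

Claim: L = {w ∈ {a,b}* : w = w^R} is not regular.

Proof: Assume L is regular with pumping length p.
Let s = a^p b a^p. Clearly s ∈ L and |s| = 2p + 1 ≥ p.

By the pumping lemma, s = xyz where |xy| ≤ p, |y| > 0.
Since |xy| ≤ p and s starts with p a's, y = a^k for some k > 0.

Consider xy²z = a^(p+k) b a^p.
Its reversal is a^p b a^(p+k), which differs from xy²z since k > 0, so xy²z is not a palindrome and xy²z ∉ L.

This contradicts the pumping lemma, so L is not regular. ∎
The proof is correct.

This proof is valid because:
1. s = a^p b a^p is in L and is chosen in terms of p, so |s| ≥ p holds for every p
2. The decomposition analysis is correct: |xy| ≤ p forces y to lie inside the leading a's
3. The contradiction is valid: a^(p+k) b a^p has more a's before the b than after it, so it is not a palindrome
4. The conclusion follows logically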